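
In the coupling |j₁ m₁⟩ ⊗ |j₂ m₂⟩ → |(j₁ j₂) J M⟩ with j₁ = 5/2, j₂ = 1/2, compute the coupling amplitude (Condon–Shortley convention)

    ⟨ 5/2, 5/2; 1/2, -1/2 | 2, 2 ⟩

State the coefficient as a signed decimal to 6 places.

j₁+j₂−J=1  J+j₁−j₂=4  J−j₁+j₂=0  j₁+j₂+J+1=6
(j₁±m₁, j₂±m₂, J±M) = (5,0,0,1,4,0)
P² = 480
sum k=0..0:
  [0] +1/24 = 1/24
S = 1/24
C² = P²·S² = 5/6 ; C = +0.912871

+0.912871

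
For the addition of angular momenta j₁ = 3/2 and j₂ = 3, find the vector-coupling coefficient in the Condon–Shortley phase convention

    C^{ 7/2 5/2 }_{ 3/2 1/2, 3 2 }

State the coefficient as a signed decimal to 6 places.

−√(1/7) ≈ -0.377964

j₁+j₂−J=1  J+j₁−j₂=2  J−j₁+j₂=5  j₁+j₂+J+1=9
(j₁±m₁, j₂±m₂, J±M) = (2,1,5,1,6,1)
P² = 6400/7
sum k=0..1:
  [0] +1/120 = 1/120
  [1] −1/48 = -1/48
S = -1/80
C² = P²·S² = 1/7 ; C = -0.377964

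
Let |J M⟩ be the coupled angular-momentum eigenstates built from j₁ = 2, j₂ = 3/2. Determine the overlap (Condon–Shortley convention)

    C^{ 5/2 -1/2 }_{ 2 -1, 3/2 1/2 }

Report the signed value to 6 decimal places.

√[6·1!3!2!/7! · 1!3!2!1!2!3!] = √(72/35)
  +(−1)^0/∏(0,1,3,2,0,0)! = 1/12  (running 1/12)
  +(−1)^1/∏(1,0,2,1,1,1)! = -1/2  (running -5/12)
⟨..|..⟩ = √(72/35)·(-5/12) = -0.597614

-0.597614  (= −√(5/14))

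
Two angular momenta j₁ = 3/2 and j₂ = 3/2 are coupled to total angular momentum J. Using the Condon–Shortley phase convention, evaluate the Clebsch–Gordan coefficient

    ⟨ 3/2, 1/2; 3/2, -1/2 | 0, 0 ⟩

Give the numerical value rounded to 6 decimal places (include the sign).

−√(1/4) = -0.500000

triangle: 3!*0!*0!/4! = 6/24
(j±m)!: 2!*1!*1!*2!*0!*0! = 4
prefactor² = (2J+1)*Δ*N² = 1
  k=1: −1/(1!*2!*0!*0!*0!*0!) = -1/2
Σ = -1/2  ⇒  CG² = 1*(-1/2)² = 1/4
CG = −√(1/4) = -0.500000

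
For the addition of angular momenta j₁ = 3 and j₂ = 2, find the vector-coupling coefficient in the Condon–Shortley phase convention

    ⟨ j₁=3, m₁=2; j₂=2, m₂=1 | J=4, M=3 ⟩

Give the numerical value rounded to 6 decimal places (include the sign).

√[9·1!5!3!/10! · 5!1!3!1!7!1!] = √(6480)
  +(−1)^0/∏(0,1,1,3,4,0)! = 1/144  (running 1/144)
  +(−1)^1/∏(1,0,0,2,5,1)! = -1/240  (running 1/360)
⟨..|..⟩ = √(6480)·(1/360) = +0.223607

+0.223607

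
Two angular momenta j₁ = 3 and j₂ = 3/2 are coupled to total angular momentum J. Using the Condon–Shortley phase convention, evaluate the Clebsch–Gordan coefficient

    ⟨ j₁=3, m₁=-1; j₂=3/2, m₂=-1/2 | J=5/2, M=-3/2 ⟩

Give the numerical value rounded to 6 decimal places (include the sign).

triangle: 2!·4!·1!/8! = 48/40320
(j±m)!: 2!·4!·1!·2!·1!·4! = 2304
prefactor² = (2J+1)·Δ·N² = 576/35
  k=0: +1/(0!·2!·4!·1!·0!·0!) = 1/48
  k=1: −1/(1!·1!·3!·0!·1!·1!) = -1/6
Σ = -7/48  ⇒  CG² = 576/35·(-7/48)² = 7/20
CG = −√(7/20) = -0.591608

-0.591608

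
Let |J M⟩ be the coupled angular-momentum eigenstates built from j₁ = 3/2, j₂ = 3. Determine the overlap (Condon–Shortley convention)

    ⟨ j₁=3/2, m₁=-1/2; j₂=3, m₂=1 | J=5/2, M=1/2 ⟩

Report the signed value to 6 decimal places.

√[6·2!1!4!/8! · 1!2!4!2!3!2!] = √(288/35)
  +(−1)^1/∏(1,1,1,3,0,1)! = -1/6  (running -1/6)
  +(−1)^2/∏(2,0,0,2,1,2)! = 1/8  (running -1/24)
⟨..|..⟩ = √(288/35)·(-1/24) = -0.119523

−√(1/70) ≈ -0.119523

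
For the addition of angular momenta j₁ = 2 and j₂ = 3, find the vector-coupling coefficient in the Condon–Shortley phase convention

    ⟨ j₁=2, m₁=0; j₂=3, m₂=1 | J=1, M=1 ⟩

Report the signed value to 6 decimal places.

+0.414039

√[3·4!0!2!/7! · 2!2!4!2!2!0!] = √(384/35)
  +(−1)^2/∏(2,2,0,2,0,0)! = 1/8  (running 1/8)
⟨..|..⟩ = √(384/35)·(1/8) = +0.414039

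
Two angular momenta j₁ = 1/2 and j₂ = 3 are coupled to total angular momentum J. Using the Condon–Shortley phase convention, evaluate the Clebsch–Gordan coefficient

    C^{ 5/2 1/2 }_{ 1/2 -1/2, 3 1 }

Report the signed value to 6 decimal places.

√[6·1!0!5!/7! · 0!1!4!2!3!2!] = √(576/7)
  +(−1)^1/∏(1,0,0,3,0,2)! = -1/12  (running -1/12)
⟨..|..⟩ = √(576/7)·(-1/12) = -0.755929

−√(4/7) ≈ -0.755929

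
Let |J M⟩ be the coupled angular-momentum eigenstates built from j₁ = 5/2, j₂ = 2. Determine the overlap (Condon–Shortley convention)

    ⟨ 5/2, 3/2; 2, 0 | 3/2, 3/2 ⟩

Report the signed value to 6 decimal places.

-0.585540  (= −√(12/35))

j₁+j₂−J=3  J+j₁−j₂=2  J−j₁+j₂=1  j₁+j₂+J+1=7
(j₁±m₁, j₂±m₂, J±M) = (4,1,2,2,3,0)
P² = 192/35
sum k=1..1:
  [1] −1/4 = -1/4
S = -1/4
C² = P²·S² = 12/35 ; C = -0.585540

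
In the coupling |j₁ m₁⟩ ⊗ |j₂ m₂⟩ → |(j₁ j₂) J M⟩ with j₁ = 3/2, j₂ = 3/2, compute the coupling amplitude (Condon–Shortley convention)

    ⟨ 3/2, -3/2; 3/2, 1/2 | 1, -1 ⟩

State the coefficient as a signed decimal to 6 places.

j₁+j₂−J=2  J+j₁−j₂=1  J−j₁+j₂=1  j₁+j₂+J+1=5
(j₁±m₁, j₂±m₂, J±M) = (0,3,2,1,0,2)
P² = 6/5
sum k=2..2:
  [2] +1/2 = 1/2
S = 1/2
C² = P²·S² = 3/10 ; C = +0.547723

+0.547723  (= +√(3/10))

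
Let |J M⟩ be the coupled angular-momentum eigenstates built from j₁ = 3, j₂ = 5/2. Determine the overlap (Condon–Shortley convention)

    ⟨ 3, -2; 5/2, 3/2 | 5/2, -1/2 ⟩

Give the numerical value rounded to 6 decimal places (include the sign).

-0.267261  (= −√(1/14))

j₁+j₂−J=3  J+j₁−j₂=3  J−j₁+j₂=2  j₁+j₂+J+1=9
(j₁±m₁, j₂±m₂, J±M) = (1,5,4,1,2,3)
P² = 288/7
sum k=2..3:
  [2] +1/24 = 1/24
  [3] −1/12 = -1/12
S = -1/24
C² = P²·S² = 1/14 ; C = -0.267261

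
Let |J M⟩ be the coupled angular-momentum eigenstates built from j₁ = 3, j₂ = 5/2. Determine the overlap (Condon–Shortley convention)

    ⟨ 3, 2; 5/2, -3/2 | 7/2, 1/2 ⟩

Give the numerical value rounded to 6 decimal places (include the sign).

triangle: 2!×4!×3!/10! = 288/3628800
(j±m)!: 5!×1!×1!×4!×4!×3! = 414720
prefactor² = (2J+1)×Δ×N² = 9216/35
  k=0: +1/(0!×2!×1!×1!×3!×2!) = 1/24
  k=1: −1/(1!×1!×0!×0!×4!×3!) = -1/144
Σ = 5/144  ⇒  CG² = 9216/35×5/144² = 20/63
CG = +√(20/63) = +0.563436

+0.563436  (= +√(20/63))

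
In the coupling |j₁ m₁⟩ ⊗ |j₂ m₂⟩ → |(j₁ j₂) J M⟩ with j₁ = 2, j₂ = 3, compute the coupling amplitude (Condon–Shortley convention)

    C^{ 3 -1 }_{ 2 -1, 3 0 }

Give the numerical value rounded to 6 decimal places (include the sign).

j₁+j₂−J=2  J+j₁−j₂=2  J−j₁+j₂=4  j₁+j₂+J+1=9
(j₁±m₁, j₂±m₂, J±M) = (1,3,3,3,2,4)
P² = 96/5
sum k=1..2:
  [1] −1/8 = -1/8
  [2] +1/12 = 1/12
S = -1/24
C² = P²·S² = 1/30 ; C = -0.182574

-0.182574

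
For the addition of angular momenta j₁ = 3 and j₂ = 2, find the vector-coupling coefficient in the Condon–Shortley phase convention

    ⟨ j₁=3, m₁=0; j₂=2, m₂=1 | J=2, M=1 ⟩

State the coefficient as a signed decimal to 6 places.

+0.534522  (= +√(2/7))

triangle: 3!×3!×1!/8! = 36/40320
(j±m)!: 3!×3!×3!×1!×3!×1! = 1296
prefactor² = (2J+1)×Δ×N² = 81/14
  k=2: +1/(2!×1!×1!×1!×2!×0!) = 1/4
  k=3: −1/(3!×0!×0!×0!×3!×1!) = -1/36
Σ = 2/9  ⇒  CG² = 81/14×2/9² = 2/7
CG = +√(2/7) = +0.534522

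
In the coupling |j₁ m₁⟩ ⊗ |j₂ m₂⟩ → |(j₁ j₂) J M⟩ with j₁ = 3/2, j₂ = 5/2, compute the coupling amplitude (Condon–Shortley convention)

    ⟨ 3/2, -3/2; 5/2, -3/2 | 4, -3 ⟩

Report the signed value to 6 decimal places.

√[9·0!3!5!/9! · 0!3!1!4!1!7!] = √(12960)
  +(−1)^0/∏(0,0,3,1,0,4)! = 1/144  (running 1/144)
⟨..|..⟩ = √(12960)·(1/144) = +0.790569

+0.790569  (= +√(5/8))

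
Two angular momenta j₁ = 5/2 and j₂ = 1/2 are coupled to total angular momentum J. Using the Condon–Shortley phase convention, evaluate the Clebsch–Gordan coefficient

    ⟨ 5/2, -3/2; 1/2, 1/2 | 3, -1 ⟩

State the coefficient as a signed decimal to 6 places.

triangle: 0!×5!×1!/7! = 120/5040
(j±m)!: 1!×4!×1!×0!×2!×4! = 1152
prefactor² = (2J+1)×Δ×N² = 192
  k=0: +1/(0!×0!×4!×1!×1!×0!) = 1/24
Σ = 1/24  ⇒  CG² = 192×1/24² = 1/3
CG = +√(1/3) = +0.577350

+√(1/3) ≈ +0.577350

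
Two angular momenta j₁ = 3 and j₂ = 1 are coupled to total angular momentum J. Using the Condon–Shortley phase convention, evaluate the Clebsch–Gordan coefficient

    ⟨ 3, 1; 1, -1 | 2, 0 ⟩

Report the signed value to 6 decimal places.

+√(2/7) ≈ +0.534522

j₁+j₂−J=2  J+j₁−j₂=4  J−j₁+j₂=0  j₁+j₂+J+1=7
(j₁±m₁, j₂±m₂, J±M) = (4,2,0,2,2,2)
P² = 128/7
sum k=0..0:
  [0] +1/8 = 1/8
S = 1/8
C² = P²·S² = 2/7 ; C = +0.534522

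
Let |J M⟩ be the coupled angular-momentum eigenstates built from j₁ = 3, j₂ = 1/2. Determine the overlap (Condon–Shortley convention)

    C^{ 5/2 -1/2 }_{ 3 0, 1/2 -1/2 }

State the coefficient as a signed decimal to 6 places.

+√(3/7) ≈ +0.654654

√[6·1!5!0!/7! · 3!3!0!1!2!3!] = √(432/7)
  +(−1)^0/∏(0,1,3,0,2,0)! = 1/12  (running 1/12)
⟨..|..⟩ = √(432/7)·(1/12) = +0.654654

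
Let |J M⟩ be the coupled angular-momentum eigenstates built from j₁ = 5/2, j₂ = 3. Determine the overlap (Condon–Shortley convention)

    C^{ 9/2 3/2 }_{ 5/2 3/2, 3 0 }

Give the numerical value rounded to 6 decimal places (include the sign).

triangle: 1!*4!*5!/11! = 2880/39916800
(j±m)!: 4!*1!*3!*3!*6!*3! = 3732480
prefactor² = (2J+1)*Δ*N² = 207360/77
  k=0: +1/(0!*1!*1!*3!*3!*2!) = 1/72
  k=1: −1/(1!*0!*0!*2!*4!*3!) = -1/288
Σ = 1/96  ⇒  CG² = 207360/77*1/96² = 45/154
CG = +√(45/154) = +0.540562

+√(45/154) = +0.540562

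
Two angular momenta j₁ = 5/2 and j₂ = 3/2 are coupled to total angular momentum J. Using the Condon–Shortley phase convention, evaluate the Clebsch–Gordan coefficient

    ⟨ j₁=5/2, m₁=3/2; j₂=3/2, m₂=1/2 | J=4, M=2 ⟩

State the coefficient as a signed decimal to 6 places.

+√(15/28) ≈ +0.731925

triangle: 0!×5!×3!/9! = 720/362880
(j±m)!: 4!×1!×2!×1!×6!×2! = 69120
prefactor² = (2J+1)×Δ×N² = 8640/7
  k=0: +1/(0!×0!×1!×2!×4!×1!) = 1/48
Σ = 1/48  ⇒  CG² = 8640/7×1/48² = 15/28
CG = +√(15/28) = +0.731925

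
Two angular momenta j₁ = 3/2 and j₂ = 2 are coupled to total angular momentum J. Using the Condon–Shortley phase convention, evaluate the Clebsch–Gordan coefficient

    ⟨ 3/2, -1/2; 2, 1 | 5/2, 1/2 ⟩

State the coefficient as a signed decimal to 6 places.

√[6·1!2!3!/7! · 1!2!3!1!3!2!] = √(72/35)
  +(−1)^0/∏(0,1,2,3,0,0)! = 1/12  (running 1/12)
  +(−1)^1/∏(1,0,1,2,1,1)! = -1/2  (running -5/12)
⟨..|..⟩ = √(72/35)·(-5/12) = -0.597614

−√(5/14) = -0.597614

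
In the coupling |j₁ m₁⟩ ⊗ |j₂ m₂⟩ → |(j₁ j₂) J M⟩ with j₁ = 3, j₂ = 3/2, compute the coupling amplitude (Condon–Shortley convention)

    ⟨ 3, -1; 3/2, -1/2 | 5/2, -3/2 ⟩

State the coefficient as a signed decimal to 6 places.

−√(7/20) ≈ -0.591608

√[6·2!4!1!/8! · 2!4!1!2!1!4!] = √(576/35)
  +(−1)^0/∏(0,2,4,1,0,0)! = 1/48  (running 1/48)
  +(−1)^1/∏(1,1,3,0,1,1)! = -1/6  (running -7/48)
⟨..|..⟩ = √(576/35)·(-7/48) = -0.591608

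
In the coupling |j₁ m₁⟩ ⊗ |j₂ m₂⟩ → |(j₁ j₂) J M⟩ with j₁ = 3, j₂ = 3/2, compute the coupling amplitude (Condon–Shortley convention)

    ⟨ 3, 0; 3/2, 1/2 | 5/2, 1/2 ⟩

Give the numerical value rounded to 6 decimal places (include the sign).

√[6·2!4!1!/8! · 3!3!2!1!3!2!] = √(216/35)
  +(−1)^1/∏(1,1,2,1,2,0)! = -1/4  (running -1/4)
  +(−1)^2/∏(2,0,1,0,3,1)! = 1/12  (running -1/6)
⟨..|..⟩ = √(216/35)·(-1/6) = -0.414039

−√(6/35) = -0.414039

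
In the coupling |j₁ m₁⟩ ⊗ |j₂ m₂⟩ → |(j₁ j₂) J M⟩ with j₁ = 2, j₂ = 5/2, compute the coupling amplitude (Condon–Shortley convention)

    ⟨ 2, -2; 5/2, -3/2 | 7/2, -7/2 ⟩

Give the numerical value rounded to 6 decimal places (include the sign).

√[8·1!3!4!/9! · 0!4!1!4!0!7!] = √(9216)
  +(−1)^1/∏(1,0,3,0,0,4)! = -1/144  (running -1/144)
⟨..|..⟩ = √(9216)·(-1/144) = -0.666667

−√(4/9) = -0.666667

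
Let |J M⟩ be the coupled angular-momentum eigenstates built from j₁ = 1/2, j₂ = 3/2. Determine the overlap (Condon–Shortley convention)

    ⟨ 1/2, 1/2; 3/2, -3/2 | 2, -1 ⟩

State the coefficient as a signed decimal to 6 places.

+0.500000

√[5·0!1!3!/5! · 1!0!0!3!1!3!] = √(9)
  +(−1)^0/∏(0,0,0,0,1,3)! = 1/6  (running 1/6)
⟨..|..⟩ = √(9)·(1/6) = +0.500000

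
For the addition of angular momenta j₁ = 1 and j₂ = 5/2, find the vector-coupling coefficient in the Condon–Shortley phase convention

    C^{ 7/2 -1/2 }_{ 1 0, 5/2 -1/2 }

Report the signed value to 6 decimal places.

+0.755929

√[8·0!2!5!/8! · 1!1!2!3!3!4!] = √(576/7)
  +(−1)^0/∏(0,0,1,2,1,3)! = 1/12  (running 1/12)
⟨..|..⟩ = √(576/7)·(1/12) = +0.755929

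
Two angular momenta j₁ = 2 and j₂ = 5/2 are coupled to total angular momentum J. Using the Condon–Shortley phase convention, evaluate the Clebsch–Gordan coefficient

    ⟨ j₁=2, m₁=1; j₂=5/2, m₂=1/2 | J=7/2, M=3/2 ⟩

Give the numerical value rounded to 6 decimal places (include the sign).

triangle: 1!×3!×4!/9! = 144/362880
(j±m)!: 3!×1!×3!×2!×5!×2! = 17280
prefactor² = (2J+1)×Δ×N² = 384/7
  k=0: +1/(0!×1!×1!×3!×2!×1!) = 1/12
  k=1: −1/(1!×0!×0!×2!×3!×2!) = -1/24
Σ = 1/24  ⇒  CG² = 384/7×1/24² = 2/21
CG = +√(2/21) = +0.308607

+√(2/21) ≈ +0.308607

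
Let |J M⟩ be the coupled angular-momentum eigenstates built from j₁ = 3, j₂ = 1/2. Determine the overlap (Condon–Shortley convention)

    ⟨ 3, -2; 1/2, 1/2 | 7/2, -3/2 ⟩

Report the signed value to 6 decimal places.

+0.534522  (= +√(2/7))

j₁+j₂−J=0  J+j₁−j₂=6  J−j₁+j₂=1  j₁+j₂+J+1=8
(j₁±m₁, j₂±m₂, J±M) = (1,5,1,0,2,5)
P² = 28800/7
sum k=0..0:
  [0] +1/120 = 1/120
S = 1/120
C² = P²·S² = 2/7 ; C = +0.534522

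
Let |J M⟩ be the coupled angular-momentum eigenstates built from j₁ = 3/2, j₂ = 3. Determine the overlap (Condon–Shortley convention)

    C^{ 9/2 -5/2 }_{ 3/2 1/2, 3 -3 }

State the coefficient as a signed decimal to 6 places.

+0.288675  (= +√(1/12))

√[10·0!3!6!/10! · 2!1!0!6!2!7!] = √(172800)
  +(−1)^0/∏(0,0,1,0,2,6)! = 1/1440  (running 1/1440)
⟨..|..⟩ = √(172800)·(1/1440) = +0.288675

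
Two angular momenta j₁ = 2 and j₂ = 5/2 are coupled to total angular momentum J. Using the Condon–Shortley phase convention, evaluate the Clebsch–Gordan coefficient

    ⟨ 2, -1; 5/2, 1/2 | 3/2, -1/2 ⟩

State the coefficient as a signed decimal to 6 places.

+√(5/21) ≈ +0.487950

j₁+j₂−J=3  J+j₁−j₂=1  J−j₁+j₂=2  j₁+j₂+J+1=7
(j₁±m₁, j₂±m₂, J±M) = (1,3,3,2,1,2)
P² = 48/35
sum k=2..3:
  [2] +1/2 = 1/2
  [3] −1/12 = -1/12
S = 5/12
C² = P²·S² = 5/21 ; C = +0.487950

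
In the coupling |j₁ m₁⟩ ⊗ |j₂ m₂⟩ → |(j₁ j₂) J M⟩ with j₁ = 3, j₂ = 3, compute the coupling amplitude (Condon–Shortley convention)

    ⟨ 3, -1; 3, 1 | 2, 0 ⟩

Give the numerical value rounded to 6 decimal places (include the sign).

triangle: 4!·2!·2!/9! = 96/362880
(j±m)!: 2!·4!·4!·2!·2!·2! = 9216
prefactor² = (2J+1)·Δ·N² = 256/21
  k=2: +1/(2!·2!·2!·2!·0!·0!) = 1/16
  k=3: −1/(3!·1!·1!·1!·1!·1!) = -1/6
  k=4: +1/(4!·0!·0!·0!·2!·2!) = 1/96
Σ = -3/32  ⇒  CG² = 256/21·(-3/32)² = 3/28
CG = −√(3/28) = -0.327327

-0.327327  (= −√(3/28))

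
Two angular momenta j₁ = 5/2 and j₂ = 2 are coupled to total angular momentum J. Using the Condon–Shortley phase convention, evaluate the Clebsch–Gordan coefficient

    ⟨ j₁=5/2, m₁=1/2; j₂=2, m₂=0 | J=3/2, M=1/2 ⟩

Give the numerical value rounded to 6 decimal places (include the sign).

√[4·3!2!1!/7! · 3!2!2!2!2!1!] = √(32/35)
  +(−1)^1/∏(1,2,1,1,1,0)! = -1/2  (running -1/2)
  +(−1)^2/∏(2,1,0,0,2,1)! = 1/4  (running -1/4)
⟨..|..⟩ = √(32/35)·(-1/4) = -0.239046

-0.239046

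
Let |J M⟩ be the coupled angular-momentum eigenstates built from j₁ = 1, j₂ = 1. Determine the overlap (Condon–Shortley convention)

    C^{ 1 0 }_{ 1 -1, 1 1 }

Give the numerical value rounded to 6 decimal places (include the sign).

triangle: 1!·1!·1!/4! = 1/24
(j±m)!: 0!·2!·2!·0!·1!·1! = 4
prefactor² = (2J+1)·Δ·N² = 1/2
  k=1: −1/(1!·0!·1!·1!·0!·0!) = -1
Σ = -1  ⇒  CG² = 1/2·(-1)² = 1/2
CG = −√(1/2) = -0.707107

−√(1/2) ≈ -0.707107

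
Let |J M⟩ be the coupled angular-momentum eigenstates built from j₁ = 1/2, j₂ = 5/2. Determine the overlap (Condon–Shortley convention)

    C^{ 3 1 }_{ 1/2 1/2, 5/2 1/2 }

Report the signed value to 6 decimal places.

+√(2/3) = +0.816497

triangle: 0!*1!*5!/7! = 120/5040
(j±m)!: 1!*0!*3!*2!*4!*2! = 576
prefactor² = (2J+1)*Δ*N² = 96
  k=0: +1/(0!*0!*0!*3!*1!*2!) = 1/12
Σ = 1/12  ⇒  CG² = 96*1/12² = 2/3
CG = +√(2/3) = +0.816497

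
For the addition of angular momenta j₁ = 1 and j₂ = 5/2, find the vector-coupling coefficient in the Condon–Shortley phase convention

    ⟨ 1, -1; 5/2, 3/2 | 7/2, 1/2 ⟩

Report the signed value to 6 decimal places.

+√(1/7) ≈ +0.377964

triangle: 0!×2!×5!/8! = 240/40320
(j±m)!: 0!×2!×4!×1!×4!×3! = 6912
prefactor² = (2J+1)×Δ×N² = 2304/7
  k=0: +1/(0!×0!×2!×4!×0!×1!) = 1/48
Σ = 1/48  ⇒  CG² = 2304/7×1/48² = 1/7
CG = +√(1/7) = +0.377964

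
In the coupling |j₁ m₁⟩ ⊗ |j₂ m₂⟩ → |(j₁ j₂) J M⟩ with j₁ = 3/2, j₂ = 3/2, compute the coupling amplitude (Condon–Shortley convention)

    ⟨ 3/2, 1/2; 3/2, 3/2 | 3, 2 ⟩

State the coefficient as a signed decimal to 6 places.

+0.707107

triangle: 0!*3!*3!/7! = 36/5040
(j±m)!: 2!*1!*3!*0!*5!*1! = 1440
prefactor² = (2J+1)*Δ*N² = 72
  k=0: +1/(0!*0!*1!*3!*2!*0!) = 1/12
Σ = 1/12  ⇒  CG² = 72*1/12² = 1/2
CG = +√(1/2) = +0.707107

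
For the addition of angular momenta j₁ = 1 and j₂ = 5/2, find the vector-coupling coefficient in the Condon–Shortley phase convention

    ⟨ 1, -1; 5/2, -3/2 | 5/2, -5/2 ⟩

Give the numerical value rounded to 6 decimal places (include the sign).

−√(2/7) ≈ -0.534522

√[6·1!1!4!/7! · 0!2!1!4!0!5!] = √(1152/7)
  +(−1)^1/∏(1,0,1,0,0,4)! = -1/24  (running -1/24)
⟨..|..⟩ = √(1152/7)·(-1/24) = -0.534522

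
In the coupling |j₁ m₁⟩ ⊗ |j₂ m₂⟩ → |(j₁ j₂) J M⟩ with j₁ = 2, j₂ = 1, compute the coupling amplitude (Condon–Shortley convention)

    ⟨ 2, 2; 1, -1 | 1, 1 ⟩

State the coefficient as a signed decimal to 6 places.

+√(3/5) ≈ +0.774597

√[3·2!2!0!/5! · 4!0!0!2!2!0!] = √(48/5)
  +(−1)^0/∏(0,2,0,0,2,0)! = 1/4  (running 1/4)
⟨..|..⟩ = √(48/5)·(1/4) = +0.774597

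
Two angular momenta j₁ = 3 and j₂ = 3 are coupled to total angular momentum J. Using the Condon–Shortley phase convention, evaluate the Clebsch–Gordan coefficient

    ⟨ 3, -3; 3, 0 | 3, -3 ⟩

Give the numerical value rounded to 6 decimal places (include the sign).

−√(1/6) = -0.408248

√[7·3!3!3!/10! · 0!6!3!3!0!6!] = √(7776)
  +(−1)^3/∏(3,0,3,0,0,3)! = -1/216  (running -1/216)
⟨..|..⟩ = √(7776)·(-1/216) = -0.408248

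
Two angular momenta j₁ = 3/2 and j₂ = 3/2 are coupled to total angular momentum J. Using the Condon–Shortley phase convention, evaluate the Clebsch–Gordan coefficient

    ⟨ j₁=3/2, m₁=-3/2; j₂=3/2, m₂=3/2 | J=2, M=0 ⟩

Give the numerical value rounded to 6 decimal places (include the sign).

j₁+j₂−J=1  J+j₁−j₂=2  J−j₁+j₂=2  j₁+j₂+J+1=6
(j₁±m₁, j₂±m₂, J±M) = (0,3,3,0,2,2)
P² = 4
sum k=1..1:
  [1] −1/4 = -1/4
S = -1/4
C² = P²·S² = 1/4 ; C = -0.500000

−√(1/4) = -0.500000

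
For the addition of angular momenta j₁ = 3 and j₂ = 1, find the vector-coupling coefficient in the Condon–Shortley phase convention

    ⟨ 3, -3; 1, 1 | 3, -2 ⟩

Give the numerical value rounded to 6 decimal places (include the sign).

j₁+j₂−J=1  J+j₁−j₂=5  J−j₁+j₂=1  j₁+j₂+J+1=8
(j₁±m₁, j₂±m₂, J±M) = (0,6,2,0,1,5)
P² = 3600
sum k=1..1:
  [1] −1/120 = -1/120
S = -1/120
C² = P²·S² = 1/4 ; C = -0.500000

−√(1/4) = -0.500000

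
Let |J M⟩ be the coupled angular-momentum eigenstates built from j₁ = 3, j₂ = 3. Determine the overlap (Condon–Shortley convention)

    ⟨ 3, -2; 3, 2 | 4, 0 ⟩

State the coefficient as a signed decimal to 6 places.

+√(7/22) = +0.564076

triangle: 2!*4!*4!/11! = 1152/39916800
(j±m)!: 1!*5!*5!*1!*4!*4! = 8294400
prefactor² = (2J+1)*Δ*N² = 165888/77
  k=1: −1/(1!*1!*4!*4!*0!*0!) = -1/576
  k=2: +1/(2!*0!*3!*3!*1!*1!) = 1/72
Σ = 7/576  ⇒  CG² = 165888/77*7/576² = 7/22
CG = +√(7/22) = +0.564076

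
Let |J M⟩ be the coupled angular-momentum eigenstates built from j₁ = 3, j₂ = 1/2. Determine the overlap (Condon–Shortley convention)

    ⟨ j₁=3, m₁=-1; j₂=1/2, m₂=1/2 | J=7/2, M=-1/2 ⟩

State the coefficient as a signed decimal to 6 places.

j₁+j₂−J=0  J+j₁−j₂=6  J−j₁+j₂=1  j₁+j₂+J+1=8
(j₁±m₁, j₂±m₂, J±M) = (2,4,1,0,3,4)
P² = 6912/7
sum k=0..0:
  [0] +1/48 = 1/48
S = 1/48
C² = P²·S² = 3/7 ; C = +0.654654

+0.654654  (= +√(3/7))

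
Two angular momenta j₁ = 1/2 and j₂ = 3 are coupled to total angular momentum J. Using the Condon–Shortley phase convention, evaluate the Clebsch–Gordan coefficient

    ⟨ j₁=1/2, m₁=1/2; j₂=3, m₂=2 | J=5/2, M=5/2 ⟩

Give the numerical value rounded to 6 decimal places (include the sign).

+√(1/7) ≈ +0.377964

triangle: 1!·0!·5!/7! = 120/5040
(j±m)!: 1!·0!·5!·1!·5!·0! = 14400
prefactor² = (2J+1)·Δ·N² = 14400/7
  k=0: +1/(0!·1!·0!·5!·0!·0!) = 1/120
Σ = 1/120  ⇒  CG² = 14400/7·1/120² = 1/7
CG = +√(1/7) = +0.377964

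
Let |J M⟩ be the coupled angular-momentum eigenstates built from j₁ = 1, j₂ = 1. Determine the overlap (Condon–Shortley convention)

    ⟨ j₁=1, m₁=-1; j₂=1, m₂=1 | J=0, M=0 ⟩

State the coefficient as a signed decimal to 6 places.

+√(1/3) = +0.577350

j₁+j₂−J=2  J+j₁−j₂=0  J−j₁+j₂=0  j₁+j₂+J+1=3
(j₁±m₁, j₂±m₂, J±M) = (0,2,2,0,0,0)
P² = 4/3
sum k=2..2:
  [2] +1/2 = 1/2
S = 1/2
C² = P²·S² = 1/3 ; C = +0.577350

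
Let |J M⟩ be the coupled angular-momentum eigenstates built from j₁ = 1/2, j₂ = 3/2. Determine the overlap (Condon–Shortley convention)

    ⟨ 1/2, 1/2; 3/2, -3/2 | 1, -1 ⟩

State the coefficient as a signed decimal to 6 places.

+√(3/4) ≈ +0.866025

j₁+j₂−J=1  J+j₁−j₂=0  J−j₁+j₂=2  j₁+j₂+J+1=4
(j₁±m₁, j₂±m₂, J±M) = (1,0,0,3,0,2)
P² = 3
sum k=0..0:
  [0] +1/2 = 1/2
S = 1/2
C² = P²·S² = 3/4 ; C = +0.866025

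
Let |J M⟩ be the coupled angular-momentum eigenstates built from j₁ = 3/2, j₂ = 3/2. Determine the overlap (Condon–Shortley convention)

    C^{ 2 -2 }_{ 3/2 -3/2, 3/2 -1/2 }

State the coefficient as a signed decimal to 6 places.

−√(1/2) = -0.707107

j₁+j₂−J=1  J+j₁−j₂=2  J−j₁+j₂=2  j₁+j₂+J+1=6
(j₁±m₁, j₂±m₂, J±M) = (0,3,1,2,0,4)
P² = 8
sum k=1..1:
  [1] −1/4 = -1/4
S = -1/4
C² = P²·S² = 1/2 ; C = -0.707107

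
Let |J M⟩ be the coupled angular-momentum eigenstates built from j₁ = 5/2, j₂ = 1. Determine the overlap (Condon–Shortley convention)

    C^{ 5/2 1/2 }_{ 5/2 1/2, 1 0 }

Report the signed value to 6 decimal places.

+0.169031

j₁+j₂−J=1  J+j₁−j₂=4  J−j₁+j₂=1  j₁+j₂+J+1=7
(j₁±m₁, j₂±m₂, J±M) = (3,2,1,1,3,2)
P² = 144/35
sum k=0..1:
  [0] +1/4 = 1/4
  [1] −1/6 = -1/6
S = 1/12
C² = P²·S² = 1/35 ; C = +0.169031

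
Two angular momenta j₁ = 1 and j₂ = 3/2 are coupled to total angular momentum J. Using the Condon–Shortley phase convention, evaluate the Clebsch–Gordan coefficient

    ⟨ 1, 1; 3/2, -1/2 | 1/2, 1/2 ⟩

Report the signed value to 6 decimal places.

√[2·2!0!1!/4! · 2!0!1!2!1!0!] = √(2/3)
  +(−1)^0/∏(0,2,0,1,0,0)! = 1/2  (running 1/2)
⟨..|..⟩ = √(2/3)·(1/2) = +0.408248

+√(1/6) ≈ +0.408248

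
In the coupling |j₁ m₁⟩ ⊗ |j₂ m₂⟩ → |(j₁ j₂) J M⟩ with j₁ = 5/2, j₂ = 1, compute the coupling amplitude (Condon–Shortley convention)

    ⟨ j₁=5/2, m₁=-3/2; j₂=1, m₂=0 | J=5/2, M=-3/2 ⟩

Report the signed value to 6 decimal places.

-0.507093

j₁+j₂−J=1  J+j₁−j₂=4  J−j₁+j₂=1  j₁+j₂+J+1=7
(j₁±m₁, j₂±m₂, J±M) = (1,4,1,1,1,4)
P² = 576/35
sum k=0..1:
  [0] +1/24 = 1/24
  [1] −1/6 = -1/6
S = -1/8
C² = P²·S² = 9/35 ; C = -0.507093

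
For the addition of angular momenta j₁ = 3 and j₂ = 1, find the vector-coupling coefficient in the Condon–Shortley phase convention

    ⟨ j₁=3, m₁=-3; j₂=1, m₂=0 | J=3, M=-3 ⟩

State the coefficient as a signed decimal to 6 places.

triangle: 1!·5!·1!/8! = 120/40320
(j±m)!: 0!·6!·1!·1!·0!·6! = 518400
prefactor² = (2J+1)·Δ·N² = 10800
  k=1: −1/(1!·0!·5!·0!·0!·1!) = -1/120
Σ = -1/120  ⇒  CG² = 10800·(-1/120)² = 3/4
CG = −√(3/4) = -0.866025

−√(3/4) ≈ -0.866025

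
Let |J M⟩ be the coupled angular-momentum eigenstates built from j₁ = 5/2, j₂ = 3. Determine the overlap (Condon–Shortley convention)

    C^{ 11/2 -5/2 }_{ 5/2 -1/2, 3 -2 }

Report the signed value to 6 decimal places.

+0.603023

√[12·0!5!6!/12! · 2!3!1!5!3!8!] = √(8294400/11)
  +(−1)^0/∏(0,0,3,1,2,5)! = 1/1440  (running 1/1440)
⟨..|..⟩ = √(8294400/11)·(1/1440) = +0.603023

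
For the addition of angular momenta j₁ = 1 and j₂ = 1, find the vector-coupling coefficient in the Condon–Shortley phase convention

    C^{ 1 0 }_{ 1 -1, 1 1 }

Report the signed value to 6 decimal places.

√[3·1!1!1!/4! · 0!2!2!0!1!1!] = √(1/2)
  +(−1)^1/∏(1,0,1,1,0,0)! = -1  (running -1)
⟨..|..⟩ = √(1/2)·(-1) = -0.707107

−√(1/2) ≈ -0.707107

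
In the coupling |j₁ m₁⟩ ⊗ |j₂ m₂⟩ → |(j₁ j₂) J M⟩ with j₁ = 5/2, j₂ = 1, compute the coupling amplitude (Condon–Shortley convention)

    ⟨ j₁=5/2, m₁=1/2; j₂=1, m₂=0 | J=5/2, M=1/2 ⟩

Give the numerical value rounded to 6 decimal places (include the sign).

√[6·1!4!1!/7! · 3!2!1!1!3!2!] = √(144/35)
  +(−1)^0/∏(0,1,2,1,2,0)! = 1/4  (running 1/4)
  +(−1)^1/∏(1,0,1,0,3,1)! = -1/6  (running 1/12)
⟨..|..⟩ = √(144/35)·(1/12) = +0.169031

+0.169031  (= +√(1/35))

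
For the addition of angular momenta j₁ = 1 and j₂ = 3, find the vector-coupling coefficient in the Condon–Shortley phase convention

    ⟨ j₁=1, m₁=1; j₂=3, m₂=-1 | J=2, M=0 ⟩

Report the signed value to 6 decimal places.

+√(2/7) = +0.534522

√[5·2!0!4!/7! · 2!0!2!4!2!2!] = √(128/7)
  +(−1)^0/∏(0,2,0,2,0,2)! = 1/8  (running 1/8)
⟨..|..⟩ = √(128/7)·(1/8) = +0.534522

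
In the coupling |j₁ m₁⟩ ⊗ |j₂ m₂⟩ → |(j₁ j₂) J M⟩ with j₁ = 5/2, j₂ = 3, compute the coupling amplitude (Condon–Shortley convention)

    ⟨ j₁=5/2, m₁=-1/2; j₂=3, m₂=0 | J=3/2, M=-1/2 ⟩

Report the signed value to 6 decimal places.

+√(4/35) = +0.338062

√[4·4!1!2!/8! · 2!3!3!3!1!2!] = √(144/35)
  +(−1)^2/∏(2,2,1,1,0,1)! = 1/4  (running 1/4)
  +(−1)^3/∏(3,1,0,0,1,2)! = -1/12  (running 1/6)
⟨..|..⟩ = √(144/35)·(1/6) = +0.338062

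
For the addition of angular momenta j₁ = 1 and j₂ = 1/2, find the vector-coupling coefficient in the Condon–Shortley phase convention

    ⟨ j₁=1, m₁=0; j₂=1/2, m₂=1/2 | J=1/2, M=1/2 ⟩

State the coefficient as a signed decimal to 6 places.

√[2·1!1!0!/3! · 1!1!1!0!1!0!] = √(1/3)
  +(−1)^1/∏(1,0,0,0,1,0)! = -1  (running -1)
⟨..|..⟩ = √(1/3)·(-1) = -0.577350

-0.577350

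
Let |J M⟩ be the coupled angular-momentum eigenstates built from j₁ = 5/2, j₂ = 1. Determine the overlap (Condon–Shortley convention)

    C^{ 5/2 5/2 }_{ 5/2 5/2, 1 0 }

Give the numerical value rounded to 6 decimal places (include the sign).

√[6·1!4!1!/7! · 5!0!1!1!5!0!] = √(2880/7)
  +(−1)^0/∏(0,1,0,1,4,0)! = 1/24  (running 1/24)
⟨..|..⟩ = √(2880/7)·(1/24) = +0.845154

+√(5/7) = +0.845154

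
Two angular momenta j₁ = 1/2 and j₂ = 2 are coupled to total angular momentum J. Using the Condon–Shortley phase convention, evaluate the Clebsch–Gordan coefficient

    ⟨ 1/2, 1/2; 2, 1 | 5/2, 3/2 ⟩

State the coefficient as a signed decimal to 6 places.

√[6·0!1!4!/6! · 1!0!3!1!4!1!] = √(144/5)
  +(−1)^0/∏(0,0,0,3,1,1)! = 1/6  (running 1/6)
⟨..|..⟩ = √(144/5)·(1/6) = +0.894427

+0.894427  (= +√(4/5))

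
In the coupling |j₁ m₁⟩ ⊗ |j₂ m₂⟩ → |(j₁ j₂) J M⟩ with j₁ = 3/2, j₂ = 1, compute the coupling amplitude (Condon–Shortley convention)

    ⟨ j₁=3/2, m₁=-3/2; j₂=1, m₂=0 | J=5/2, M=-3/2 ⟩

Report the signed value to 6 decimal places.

+0.632456

triangle: 0!·3!·2!/6! = 12/720
(j±m)!: 0!·3!·1!·1!·1!·4! = 144
prefactor² = (2J+1)·Δ·N² = 72/5
  k=0: +1/(0!·0!·3!·1!·0!·1!) = 1/6
Σ = 1/6  ⇒  CG² = 72/5·1/6² = 2/5
CG = +√(2/5) = +0.632456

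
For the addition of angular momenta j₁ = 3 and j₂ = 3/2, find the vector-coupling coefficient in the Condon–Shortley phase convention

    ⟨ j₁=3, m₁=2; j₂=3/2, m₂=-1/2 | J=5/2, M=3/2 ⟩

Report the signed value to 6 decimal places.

√[6·2!4!1!/8! · 5!1!1!2!4!1!] = √(288/7)
  +(−1)^0/∏(0,2,1,1,3,0)! = 1/12  (running 1/12)
  +(−1)^1/∏(1,1,0,0,4,1)! = -1/24  (running 1/24)
⟨..|..⟩ = √(288/7)·(1/24) = +0.267261

+√(1/14) ≈ +0.267261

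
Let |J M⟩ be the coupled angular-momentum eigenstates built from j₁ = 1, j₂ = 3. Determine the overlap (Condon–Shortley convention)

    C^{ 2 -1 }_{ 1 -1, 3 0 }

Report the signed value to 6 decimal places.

triangle: 2!*0!*4!/7! = 48/5040
(j±m)!: 0!*2!*3!*3!*1!*3! = 432
prefactor² = (2J+1)*Δ*N² = 144/7
  k=2: +1/(2!*0!*0!*1!*0!*3!) = 1/12
Σ = 1/12  ⇒  CG² = 144/7*1/12² = 1/7
CG = +√(1/7) = +0.377964

+√(1/7) ≈ +0.377964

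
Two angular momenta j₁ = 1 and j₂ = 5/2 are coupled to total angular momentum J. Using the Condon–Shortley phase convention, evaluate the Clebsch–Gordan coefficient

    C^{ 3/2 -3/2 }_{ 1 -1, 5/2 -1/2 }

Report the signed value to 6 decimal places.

triangle: 2!×0!×3!/6! = 12/720
(j±m)!: 0!×2!×2!×3!×0!×3! = 144
prefactor² = (2J+1)×Δ×N² = 48/5
  k=2: +1/(2!×0!×0!×0!×0!×3!) = 1/12
Σ = 1/12  ⇒  CG² = 48/5×1/12² = 1/15
CG = +√(1/15) = +0.258199

+0.258199  (= +√(1/15))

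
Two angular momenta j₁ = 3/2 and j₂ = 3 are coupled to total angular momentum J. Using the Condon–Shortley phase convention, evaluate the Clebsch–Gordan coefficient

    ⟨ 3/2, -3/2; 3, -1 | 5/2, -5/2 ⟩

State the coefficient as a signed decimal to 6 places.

+0.327327  (= +√(3/28))

√[6·2!1!4!/8! · 0!3!2!4!0!5!] = √(1728/7)
  +(−1)^2/∏(2,0,1,0,0,4)! = 1/48  (running 1/48)
⟨..|..⟩ = √(1728/7)·(1/48) = +0.327327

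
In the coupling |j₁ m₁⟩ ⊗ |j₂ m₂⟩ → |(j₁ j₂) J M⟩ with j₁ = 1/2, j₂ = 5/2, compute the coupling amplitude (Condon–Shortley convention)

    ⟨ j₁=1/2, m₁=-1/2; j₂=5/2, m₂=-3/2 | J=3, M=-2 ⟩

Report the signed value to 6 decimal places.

j₁+j₂−J=0  J+j₁−j₂=1  J−j₁+j₂=5  j₁+j₂+J+1=7
(j₁±m₁, j₂±m₂, J±M) = (0,1,1,4,1,5)
P² = 480
sum k=0..0:
  [0] +1/24 = 1/24
S = 1/24
C² = P²·S² = 5/6 ; C = +0.912871

+√(5/6) = +0.912871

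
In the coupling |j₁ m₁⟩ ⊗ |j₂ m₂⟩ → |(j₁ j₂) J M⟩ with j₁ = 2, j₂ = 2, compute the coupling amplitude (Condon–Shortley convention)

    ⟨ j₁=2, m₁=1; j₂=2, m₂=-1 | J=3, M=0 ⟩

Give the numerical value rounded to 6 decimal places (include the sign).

triangle: 1!·3!·3!/8! = 36/40320
(j±m)!: 3!·1!·1!·3!·3!·3! = 1296
prefactor² = (2J+1)·Δ·N² = 81/10
  k=0: +1/(0!·1!·1!·1!·2!·2!) = 1/4
  k=1: −1/(1!·0!·0!·0!·3!·3!) = -1/36
Σ = 2/9  ⇒  CG² = 81/10·2/9² = 2/5
CG = +√(2/5) = +0.632456

+0.632456  (= +√(2/5))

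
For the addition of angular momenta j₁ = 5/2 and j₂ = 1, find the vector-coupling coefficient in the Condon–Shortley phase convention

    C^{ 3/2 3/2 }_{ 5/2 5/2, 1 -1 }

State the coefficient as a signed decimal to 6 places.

+√(2/3) = +0.816497

√[4·2!3!0!/6! · 5!0!0!2!3!0!] = √(96)
  +(−1)^0/∏(0,2,0,0,3,0)! = 1/12  (running 1/12)
⟨..|..⟩ = √(96)·(1/12) = +0.816497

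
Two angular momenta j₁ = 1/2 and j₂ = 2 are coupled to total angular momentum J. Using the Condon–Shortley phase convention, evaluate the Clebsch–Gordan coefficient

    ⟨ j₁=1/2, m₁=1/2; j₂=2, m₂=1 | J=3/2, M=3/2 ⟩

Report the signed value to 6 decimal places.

+√(1/5) = +0.447214

j₁+j₂−J=1  J+j₁−j₂=0  J−j₁+j₂=3  j₁+j₂+J+1=5
(j₁±m₁, j₂±m₂, J±M) = (1,0,3,1,3,0)
P² = 36/5
sum k=0..0:
  [0] +1/6 = 1/6
S = 1/6
C² = P²·S² = 1/5 ; C = +0.447214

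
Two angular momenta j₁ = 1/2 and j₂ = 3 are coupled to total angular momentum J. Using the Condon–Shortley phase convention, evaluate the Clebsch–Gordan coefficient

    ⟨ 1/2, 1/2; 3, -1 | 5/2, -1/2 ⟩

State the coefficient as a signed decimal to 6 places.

+√(4/7) = +0.755929

√[6·1!0!5!/7! · 1!0!2!4!2!3!] = √(576/7)
  +(−1)^0/∏(0,1,0,2,0,3)! = 1/12  (running 1/12)
⟨..|..⟩ = √(576/7)·(1/12) = +0.755929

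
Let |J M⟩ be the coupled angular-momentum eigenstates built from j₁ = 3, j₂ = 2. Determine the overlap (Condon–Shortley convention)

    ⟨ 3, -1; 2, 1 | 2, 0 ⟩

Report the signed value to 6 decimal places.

j₁+j₂−J=3  J+j₁−j₂=3  J−j₁+j₂=1  j₁+j₂+J+1=8
(j₁±m₁, j₂±m₂, J±M) = (2,4,3,1,2,2)
P² = 36/7
sum k=2..3:
  [2] +1/4 = 1/4
  [3] −1/12 = -1/12
S = 1/6
C² = P²·S² = 1/7 ; C = +0.377964

+√(1/7) = +0.377964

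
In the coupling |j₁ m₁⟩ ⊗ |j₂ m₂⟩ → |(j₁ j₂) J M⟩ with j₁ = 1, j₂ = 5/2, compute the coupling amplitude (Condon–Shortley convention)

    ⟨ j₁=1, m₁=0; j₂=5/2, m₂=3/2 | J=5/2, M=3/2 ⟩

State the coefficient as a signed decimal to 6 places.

-0.507093

√[6·1!1!4!/7! · 1!1!4!1!4!1!] = √(576/35)
  +(−1)^0/∏(0,1,1,4,0,0)! = 1/24  (running 1/24)
  +(−1)^1/∏(1,0,0,3,1,1)! = -1/6  (running -1/8)
⟨..|..⟩ = √(576/35)·(-1/8) = -0.507093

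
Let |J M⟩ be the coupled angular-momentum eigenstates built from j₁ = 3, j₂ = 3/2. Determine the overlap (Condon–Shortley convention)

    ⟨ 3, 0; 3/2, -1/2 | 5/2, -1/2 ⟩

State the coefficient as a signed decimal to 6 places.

−√(6/35) = -0.414039

triangle: 2!·4!·1!/8! = 48/40320
(j±m)!: 3!·3!·1!·2!·2!·3! = 864
prefactor² = (2J+1)·Δ·N² = 216/35
  k=0: +1/(0!·2!·3!·1!·1!·0!) = 1/12
  k=1: −1/(1!·1!·2!·0!·2!·1!) = -1/4
Σ = -1/6  ⇒  CG² = 216/35·(-1/6)² = 6/35
CG = −√(6/35) = -0.414039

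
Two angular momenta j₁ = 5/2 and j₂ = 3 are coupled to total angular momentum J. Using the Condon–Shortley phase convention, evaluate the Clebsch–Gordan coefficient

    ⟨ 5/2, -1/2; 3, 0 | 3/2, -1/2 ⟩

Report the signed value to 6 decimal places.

triangle: 4!×1!×2!/8! = 48/40320
(j±m)!: 2!×3!×3!×3!×1!×2! = 864
prefactor² = (2J+1)×Δ×N² = 144/35
  k=2: +1/(2!×2!×1!×1!×0!×1!) = 1/4
  k=3: −1/(3!×1!×0!×0!×1!×2!) = -1/12
Σ = 1/6  ⇒  CG² = 144/35×1/6² = 4/35
CG = +√(4/35) = +0.338062

+0.338062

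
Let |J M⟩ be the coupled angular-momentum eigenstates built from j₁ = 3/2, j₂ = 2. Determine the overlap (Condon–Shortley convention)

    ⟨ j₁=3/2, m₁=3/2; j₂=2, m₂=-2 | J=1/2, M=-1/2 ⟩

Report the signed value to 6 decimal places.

+0.632456  (= +√(2/5))

√[2·3!0!1!/5! · 3!0!0!4!0!1!] = √(72/5)
  +(−1)^0/∏(0,3,0,0,0,1)! = 1/6  (running 1/6)
⟨..|..⟩ = √(72/5)·(1/6) = +0.632456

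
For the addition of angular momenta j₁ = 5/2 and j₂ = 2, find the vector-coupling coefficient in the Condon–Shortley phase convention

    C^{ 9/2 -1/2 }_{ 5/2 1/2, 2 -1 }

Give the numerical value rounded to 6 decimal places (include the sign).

+0.563436  (= +√(20/63))

j₁+j₂−J=0  J+j₁−j₂=5  J−j₁+j₂=4  j₁+j₂+J+1=10
(j₁±m₁, j₂±m₂, J±M) = (3,2,1,3,4,5)
P² = 11520/7
sum k=0..0:
  [0] +1/72 = 1/72
S = 1/72
C² = P²·S² = 20/63 ; C = +0.563436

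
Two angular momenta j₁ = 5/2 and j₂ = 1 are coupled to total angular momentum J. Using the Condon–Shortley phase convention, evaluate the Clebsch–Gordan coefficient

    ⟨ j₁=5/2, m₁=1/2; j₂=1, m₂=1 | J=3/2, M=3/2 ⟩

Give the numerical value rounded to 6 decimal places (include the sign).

√[4·2!3!0!/6! · 3!2!2!0!3!0!] = √(48/5)
  +(−1)^2/∏(2,0,0,0,3,0)! = 1/12  (running 1/12)
⟨..|..⟩ = √(48/5)·(1/12) = +0.258199

+0.258199  (= +√(1/15))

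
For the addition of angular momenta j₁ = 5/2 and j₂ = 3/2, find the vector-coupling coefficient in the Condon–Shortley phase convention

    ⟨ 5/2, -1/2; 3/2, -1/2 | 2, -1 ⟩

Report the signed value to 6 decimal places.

triangle: 2!×3!×1!/7! = 12/5040
(j±m)!: 2!×3!×1!×2!×1!×3! = 144
prefactor² = (2J+1)×Δ×N² = 12/7
  k=0: +1/(0!×2!×3!×1!×0!×0!) = 1/12
  k=1: −1/(1!×1!×2!×0!×1!×1!) = -1/2
Σ = -5/12  ⇒  CG² = 12/7×(-5/12)² = 25/84
CG = −√(25/84) = -0.545545

−√(25/84) ≈ -0.545545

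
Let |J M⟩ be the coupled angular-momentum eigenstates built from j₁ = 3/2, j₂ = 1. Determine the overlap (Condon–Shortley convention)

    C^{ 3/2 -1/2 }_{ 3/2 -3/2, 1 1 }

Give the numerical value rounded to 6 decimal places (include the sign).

j₁+j₂−J=1  J+j₁−j₂=2  J−j₁+j₂=1  j₁+j₂+J+1=5
(j₁±m₁, j₂±m₂, J±M) = (0,3,2,0,1,2)
P² = 8/5
sum k=1..1:
  [1] −1/2 = -1/2
S = -1/2
C² = P²·S² = 2/5 ; C = -0.632456

-0.632456  (= −√(2/5))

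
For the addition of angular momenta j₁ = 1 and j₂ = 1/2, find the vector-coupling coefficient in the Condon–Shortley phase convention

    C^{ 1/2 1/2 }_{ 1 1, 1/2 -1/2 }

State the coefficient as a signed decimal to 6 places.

+0.816497

√[2·1!1!0!/3! · 2!0!0!1!1!0!] = √(2/3)
  +(−1)^0/∏(0,1,0,0,1,0)! = 1  (running 1)
⟨..|..⟩ = √(2/3)·(1) = +0.816497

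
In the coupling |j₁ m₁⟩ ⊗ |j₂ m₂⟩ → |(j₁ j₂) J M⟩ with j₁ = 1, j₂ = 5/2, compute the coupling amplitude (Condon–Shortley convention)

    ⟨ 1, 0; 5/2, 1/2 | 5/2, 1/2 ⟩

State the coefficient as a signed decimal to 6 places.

−√(1/35) = -0.169031

√[6·1!1!4!/7! · 1!1!3!2!3!2!] = √(144/35)
  +(−1)^0/∏(0,1,1,3,0,1)! = 1/6  (running 1/6)
  +(−1)^1/∏(1,0,0,2,1,2)! = -1/4  (running -1/12)
⟨..|..⟩ = √(144/35)·(-1/12) = -0.169031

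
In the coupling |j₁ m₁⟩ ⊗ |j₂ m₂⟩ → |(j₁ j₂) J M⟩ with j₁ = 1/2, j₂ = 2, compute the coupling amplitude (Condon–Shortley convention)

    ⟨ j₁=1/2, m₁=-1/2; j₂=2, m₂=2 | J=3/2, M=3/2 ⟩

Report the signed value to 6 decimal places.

√[4·1!0!3!/5! · 0!1!4!0!3!0!] = √(144/5)
  +(−1)^1/∏(1,0,0,3,0,0)! = -1/6  (running -1/6)
⟨..|..⟩ = √(144/5)·(-1/6) = -0.894427

−√(4/5) = -0.894427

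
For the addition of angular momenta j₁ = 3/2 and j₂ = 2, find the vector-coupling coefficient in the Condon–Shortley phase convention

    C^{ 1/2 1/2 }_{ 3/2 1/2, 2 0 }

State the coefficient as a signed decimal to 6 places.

-0.447214  (= −√(1/5))

j₁+j₂−J=3  J+j₁−j₂=0  J−j₁+j₂=1  j₁+j₂+J+1=5
(j₁±m₁, j₂±m₂, J±M) = (2,1,2,2,1,0)
P² = 4/5
sum k=1..1:
  [1] −1/2 = -1/2
S = -1/2
C² = P²·S² = 1/5 ; C = -0.447214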